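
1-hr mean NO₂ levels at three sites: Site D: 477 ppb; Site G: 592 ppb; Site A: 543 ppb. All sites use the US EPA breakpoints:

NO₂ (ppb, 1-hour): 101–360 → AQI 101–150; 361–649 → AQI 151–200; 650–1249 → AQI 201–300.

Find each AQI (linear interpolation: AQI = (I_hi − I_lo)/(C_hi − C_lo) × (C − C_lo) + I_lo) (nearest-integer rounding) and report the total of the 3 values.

543

Site D: 477 ∈ [361, 649] ↔ index [151, 200].
151 + (477−361)·(200−151)/(649−361) = 151 + 116·49/288 ≈ 170.74, so AQI = 171.
Site G: row 361–649 (AQI 151–200). (200−151)·(592−361)/(649−361) + 151 = 49·231/288 + 151 ≈ 190.30 → 190.
Site A: 543 ∈ [361, 649] ↔ index [151, 200].
151 + (543−361)·(200−151)/(649−361) = 151 + 182·49/288 ≈ 181.97, so AQI = 182.
AQIs: Site D=171, Site G=190, Site A=182. Sum = 171 + 190 + 182 = 543.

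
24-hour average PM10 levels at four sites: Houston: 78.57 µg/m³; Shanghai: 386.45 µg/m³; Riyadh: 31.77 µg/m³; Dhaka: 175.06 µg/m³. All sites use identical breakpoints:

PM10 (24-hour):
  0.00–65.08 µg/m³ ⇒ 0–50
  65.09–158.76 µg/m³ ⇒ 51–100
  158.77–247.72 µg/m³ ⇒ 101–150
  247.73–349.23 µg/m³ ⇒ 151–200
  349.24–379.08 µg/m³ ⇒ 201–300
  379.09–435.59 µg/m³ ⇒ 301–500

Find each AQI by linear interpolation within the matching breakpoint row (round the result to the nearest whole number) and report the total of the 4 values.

Houston: row 65.09–158.76 (AQI 51–100). (100−51)·(78.57−65.09)/(158.76−65.09) + 51 = 49·13.48/93.67 + 51 ≈ 58.05 → 58.
Shanghai: 386.45 lies in 379.09–435.59, so I_lo=301, I_hi=500, C_lo=379.09, C_hi=435.59.
(500−301)/(435.59−379.09) × (386.45−379.09) + 301 = 199/56.50 × 7.36 + 301 ≈ 326.92 → 327.
Riyadh: 31.77 lies in 0.00–65.08, so I_lo=0, I_hi=50, C_lo=0.00, C_hi=65.08.
(50−0)/(65.08−0.00) × (31.77−0.00) + 0 = 50/65.08 × 31.77 + 0 ≈ 24.41 → 24.
Dhaka 175.06: bracket 158.77–247.72 → index 101–150; slope 49/88.95, offset 16.29.
AQI = 101 + 49/88.95·16.29 ≈ 109.97 ⇒ 110.
AQIs: Houston=58, Shanghai=327, Riyadh=24, Dhaka=110. Sum = 58 + 327 + 24 + 110 = 519.

519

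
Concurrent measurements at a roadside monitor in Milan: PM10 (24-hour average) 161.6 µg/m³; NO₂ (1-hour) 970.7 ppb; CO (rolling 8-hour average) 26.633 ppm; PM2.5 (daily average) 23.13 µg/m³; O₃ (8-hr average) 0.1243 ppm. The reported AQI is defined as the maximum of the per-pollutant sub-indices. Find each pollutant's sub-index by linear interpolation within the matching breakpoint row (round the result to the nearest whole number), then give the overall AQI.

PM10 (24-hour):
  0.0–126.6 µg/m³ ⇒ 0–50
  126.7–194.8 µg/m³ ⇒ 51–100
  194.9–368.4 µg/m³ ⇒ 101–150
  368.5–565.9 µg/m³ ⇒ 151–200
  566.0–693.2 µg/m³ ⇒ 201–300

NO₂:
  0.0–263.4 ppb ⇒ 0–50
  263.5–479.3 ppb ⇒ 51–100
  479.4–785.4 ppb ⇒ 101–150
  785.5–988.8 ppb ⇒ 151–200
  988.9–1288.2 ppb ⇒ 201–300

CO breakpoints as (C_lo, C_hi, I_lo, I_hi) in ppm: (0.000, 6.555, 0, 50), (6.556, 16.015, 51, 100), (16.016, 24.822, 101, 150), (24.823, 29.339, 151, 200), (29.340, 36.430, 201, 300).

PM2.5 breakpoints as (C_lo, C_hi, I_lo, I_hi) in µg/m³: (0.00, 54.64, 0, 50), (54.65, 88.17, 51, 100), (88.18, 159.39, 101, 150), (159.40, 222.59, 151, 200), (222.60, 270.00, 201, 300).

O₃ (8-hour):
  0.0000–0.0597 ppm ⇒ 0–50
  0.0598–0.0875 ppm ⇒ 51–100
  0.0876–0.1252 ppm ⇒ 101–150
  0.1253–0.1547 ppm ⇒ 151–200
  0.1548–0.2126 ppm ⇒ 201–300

PM10: 161.6 lies in 126.7–194.8, so I_lo=51, I_hi=100, C_lo=126.7, C_hi=194.8.
(100−51)/(194.8−126.7) × (161.6−126.7) + 51 = 49/68.1 × 34.9 + 51 ≈ 76.11 → 76.
NO₂: 970.7 lies in 785.5–988.8, so I_lo=151, I_hi=200, C_lo=785.5, C_hi=988.8.
(200−151)/(988.8−785.5) × (970.7−785.5) + 151 = 49/203.3 × 185.2 + 151 ≈ 195.64 → 196.
CO: 26.633 lies in 24.823–29.339, so I_lo=151, I_hi=200, C_lo=24.823, C_hi=29.339.
(200−151)/(29.339−24.823) × (26.633−24.823) + 151 = 49/4.516 × 1.810 + 151 ≈ 170.64 → 171.
PM2.5: 23.13 lies in 0.00–54.64, so I_lo=0, I_hi=50, C_lo=0.00, C_hi=54.64.
(50−0)/(54.64−0.00) × (23.13−0.00) + 0 = 50/54.64 × 23.13 + 0 ≈ 21.17 → 21.
O₃: row 0.0876–0.1252 (AQI 101–150). (150−101)·(0.1243−0.0876)/(0.1252−0.0876) + 101 = 49·0.0367/0.0376 + 101 ≈ 148.83 → 149.
Sub-indices: PM10→76, NO₂→196, CO→171, PM2.5→21, O₃→149. Overall AQI = max = 196; dominant pollutant is NO₂.
AQI 196: Unhealthy.

196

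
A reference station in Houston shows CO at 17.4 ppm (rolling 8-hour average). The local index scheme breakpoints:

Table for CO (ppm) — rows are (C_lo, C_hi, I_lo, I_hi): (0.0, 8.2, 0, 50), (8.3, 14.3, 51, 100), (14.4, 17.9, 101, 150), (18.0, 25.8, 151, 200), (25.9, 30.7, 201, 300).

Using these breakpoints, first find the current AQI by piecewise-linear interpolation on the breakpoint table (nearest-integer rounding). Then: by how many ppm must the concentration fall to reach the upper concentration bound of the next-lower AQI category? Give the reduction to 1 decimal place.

CO: 17.4 lies in 14.4–17.9, so I_lo=101, I_hi=150, C_lo=14.4, C_hi=17.9.
(150−101)/(17.9−14.4) × (17.4−14.4) + 101 = 49/3.5 × 3.0 + 101 ≈ 143.00 → 143.
Current AQI 143 is in the Unhealthy for Sensitive Groups range (101–150). The next-lower category tops out at AQI 100, whose upper concentration bound is 14.3 ppm.
Reduction needed = 17.4 − 14.3 = 3.1 ppm.

3.1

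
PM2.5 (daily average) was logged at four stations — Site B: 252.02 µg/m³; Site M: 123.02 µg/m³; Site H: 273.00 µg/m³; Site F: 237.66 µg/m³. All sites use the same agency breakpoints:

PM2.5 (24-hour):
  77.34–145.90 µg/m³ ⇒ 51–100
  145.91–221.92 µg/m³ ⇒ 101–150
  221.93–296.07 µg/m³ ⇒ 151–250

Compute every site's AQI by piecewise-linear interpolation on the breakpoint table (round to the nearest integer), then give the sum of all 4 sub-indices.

666

Site B: 252.02 ∈ [221.93, 296.07] ↔ index [151, 250].
151 + (252.02−221.93)·(250−151)/(296.07−221.93) = 151 + 30.09·99/74.14 ≈ 191.18, so AQI = 191.
Site M 123.02: bracket 77.34–145.90 → index 51–100; slope 49/68.56, offset 45.68.
AQI = 51 + 49/68.56·45.68 ≈ 83.65 ⇒ 84.
Site H: 273.00 ∈ [221.93, 296.07] ↔ index [151, 250].
151 + (273.00−221.93)·(250−151)/(296.07−221.93) = 151 + 51.07·99/74.14 ≈ 219.19, so AQI = 219.
Site F: 237.66 ∈ [221.93, 296.07] ↔ index [151, 250].
151 + (237.66−221.93)·(250−151)/(296.07−221.93) = 151 + 15.73·99/74.14 ≈ 172.00, so AQI = 172.
AQIs: Site B=191, Site M=84, Site H=219, Site F=172. Sum = 191 + 84 + 219 + 172 = 666.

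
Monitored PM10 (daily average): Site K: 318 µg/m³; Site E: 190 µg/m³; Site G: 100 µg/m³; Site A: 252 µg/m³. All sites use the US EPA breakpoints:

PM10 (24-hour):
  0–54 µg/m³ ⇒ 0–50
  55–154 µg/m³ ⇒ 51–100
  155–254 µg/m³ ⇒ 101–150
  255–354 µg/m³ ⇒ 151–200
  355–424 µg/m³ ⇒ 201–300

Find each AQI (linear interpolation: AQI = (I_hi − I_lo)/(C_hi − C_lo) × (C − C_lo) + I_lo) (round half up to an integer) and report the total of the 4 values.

522

Site K: row 255–354 (AQI 151–200). (200−151)·(318−255)/(354−255) + 151 = 49·63/99 + 151 ≈ 182.18 → 182.
Site E: row 155–254 (AQI 101–150). (150−101)·(190−155)/(254−155) + 101 = 49·35/99 + 101 ≈ 118.32 → 118.
Site G: 100 ∈ [55, 154] ↔ index [51, 100].
51 + (100−55)·(100−51)/(154−55) = 51 + 45·49/99 ≈ 73.27, so AQI = 73.
Site A: row 155–254 (AQI 101–150). (150−101)·(252−155)/(254−155) + 101 = 49·97/99 + 101 ≈ 149.01 → 149.
AQIs: Site K=182, Site E=118, Site G=73, Site A=149. Sum = 182 + 118 + 73 + 149 = 522.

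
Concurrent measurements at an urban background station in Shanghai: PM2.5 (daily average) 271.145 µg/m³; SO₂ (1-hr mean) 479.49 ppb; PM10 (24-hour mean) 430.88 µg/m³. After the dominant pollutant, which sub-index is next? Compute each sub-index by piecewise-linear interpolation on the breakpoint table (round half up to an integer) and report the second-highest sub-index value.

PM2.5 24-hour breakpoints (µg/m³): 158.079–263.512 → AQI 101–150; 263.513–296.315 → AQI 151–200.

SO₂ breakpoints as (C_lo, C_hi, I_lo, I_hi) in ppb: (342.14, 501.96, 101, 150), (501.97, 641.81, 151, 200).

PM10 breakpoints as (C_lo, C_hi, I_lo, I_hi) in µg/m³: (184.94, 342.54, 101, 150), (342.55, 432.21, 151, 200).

PM2.5 271.145: bracket 263.513–296.315 → index 151–200; slope 49/32.802, offset 7.632.
AQI = 151 + 49/32.802·7.632 ≈ 162.40 ⇒ 162.
SO₂: 479.49 lies in 342.14–501.96, so I_lo=101, I_hi=150, C_lo=342.14, C_hi=501.96.
(150−101)/(501.96−342.14) × (479.49−342.14) + 101 = 49/159.82 × 137.35 + 101 ≈ 143.11 → 143.
PM10: 430.88 ∈ [342.55, 432.21] ↔ index [151, 200].
151 + (430.88−342.55)·(200−151)/(432.21−342.55) = 151 + 88.33·49/89.66 ≈ 199.27, so AQI = 199.
Sub-indices: PM2.5→162, SO₂→143, PM10→199. Ranked high→low: 199, 162, 143. Second-highest sub-index = 162.

162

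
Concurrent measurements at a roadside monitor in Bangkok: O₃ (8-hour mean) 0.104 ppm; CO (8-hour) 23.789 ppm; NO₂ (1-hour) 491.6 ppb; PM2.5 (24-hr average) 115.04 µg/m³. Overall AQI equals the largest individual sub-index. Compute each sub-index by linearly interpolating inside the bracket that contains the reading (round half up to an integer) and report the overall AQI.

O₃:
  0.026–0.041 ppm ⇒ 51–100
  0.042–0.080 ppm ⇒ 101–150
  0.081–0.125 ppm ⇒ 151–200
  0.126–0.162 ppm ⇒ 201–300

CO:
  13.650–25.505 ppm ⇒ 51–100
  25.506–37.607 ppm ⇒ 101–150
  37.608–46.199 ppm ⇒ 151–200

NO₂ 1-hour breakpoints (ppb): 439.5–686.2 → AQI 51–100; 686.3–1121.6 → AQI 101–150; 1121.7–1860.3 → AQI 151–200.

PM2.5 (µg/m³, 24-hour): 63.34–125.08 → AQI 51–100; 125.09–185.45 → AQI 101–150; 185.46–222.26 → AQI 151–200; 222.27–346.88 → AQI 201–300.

O₃: 0.104 lies in 0.081–0.125, so I_lo=151, I_hi=200, C_lo=0.081, C_hi=0.125.
(200−151)/(0.125−0.081) × (0.104−0.081) + 151 = 49/0.044 × 0.023 + 151 ≈ 176.61 → 177.
CO: 23.789 lies in 13.650–25.505, so I_lo=51, I_hi=100, C_lo=13.650, C_hi=25.505.
(100−51)/(25.505−13.650) × (23.789−13.650) + 51 = 49/11.855 × 10.139 + 51 ≈ 92.91 → 93.
NO₂: row 439.5–686.2 (AQI 51–100). (100−51)·(491.6−439.5)/(686.2−439.5) + 51 = 49·52.1/246.7 + 51 ≈ 61.35 → 61.
PM2.5: 115.04 ∈ [63.34, 125.08] ↔ index [51, 100].
51 + (115.04−63.34)·(100−51)/(125.08−63.34) = 51 + 51.70·49/61.74 ≈ 92.03, so AQI = 92.
Sub-indices: O₃→177, CO→93, NO₂→61, PM2.5→92. Overall AQI = max = 177; dominant pollutant is O₃.
AQI 177: Unhealthy.

177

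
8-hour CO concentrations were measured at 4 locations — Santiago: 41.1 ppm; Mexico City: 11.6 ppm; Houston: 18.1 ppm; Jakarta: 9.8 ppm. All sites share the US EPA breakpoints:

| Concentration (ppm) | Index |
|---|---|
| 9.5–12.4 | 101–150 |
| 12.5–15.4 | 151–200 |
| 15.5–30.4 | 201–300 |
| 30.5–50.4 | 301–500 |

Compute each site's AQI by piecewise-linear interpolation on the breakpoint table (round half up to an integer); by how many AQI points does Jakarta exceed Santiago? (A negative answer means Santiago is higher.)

-301

Santiago: 41.1 ∈ [30.5, 50.4] ↔ index [301, 500].
301 + (41.1−30.5)·(500−301)/(50.4−30.5) = 301 + 10.6·199/19.9 ≈ 407.00, so AQI = 407.
Mexico City: row 9.5–12.4 (AQI 101–150). (150−101)·(11.6−9.5)/(12.4−9.5) + 101 = 49·2.1/2.9 + 101 ≈ 136.48 → 136.
Houston: 18.1 ∈ [15.5, 30.4] ↔ index [201, 300].
201 + (18.1−15.5)·(300−201)/(30.4−15.5) = 201 + 2.6·99/14.9 ≈ 218.28, so AQI = 218.
Jakarta: 9.8 ∈ [9.5, 12.4] ↔ index [101, 150].
101 + (9.8−9.5)·(150−101)/(12.4−9.5) = 101 + 0.3·49/2.9 ≈ 106.07, so AQI = 106.
AQIs: Santiago=407, Mexico City=136, Houston=218, Jakarta=106. Jakarta (106) − Santiago (407) = -301.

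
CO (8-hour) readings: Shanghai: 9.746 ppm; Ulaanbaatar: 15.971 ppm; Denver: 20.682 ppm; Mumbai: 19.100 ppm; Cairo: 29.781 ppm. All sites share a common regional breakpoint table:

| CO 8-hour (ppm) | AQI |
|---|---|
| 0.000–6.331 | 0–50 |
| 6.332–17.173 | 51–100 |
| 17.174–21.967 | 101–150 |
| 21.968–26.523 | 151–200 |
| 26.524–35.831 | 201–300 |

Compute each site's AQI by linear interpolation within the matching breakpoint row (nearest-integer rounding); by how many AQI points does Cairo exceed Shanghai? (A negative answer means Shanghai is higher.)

Shanghai: 9.746 lies in 6.332–17.173, so I_lo=51, I_hi=100, C_lo=6.332, C_hi=17.173.
(100−51)/(17.173−6.332) × (9.746−6.332) + 51 = 49/10.841 × 3.414 + 51 ≈ 66.43 → 66.
Ulaanbaatar: 15.971 lies in 6.332–17.173, so I_lo=51, I_hi=100, C_lo=6.332, C_hi=17.173.
(100−51)/(17.173−6.332) × (15.971−6.332) + 51 = 49/10.841 × 9.639 + 51 ≈ 94.57 → 95.
Denver: row 17.174–21.967 (AQI 101–150). (150−101)·(20.682−17.174)/(21.967−17.174) + 101 = 49·3.508/4.793 + 101 ≈ 136.86 → 137.
Mumbai: 19.100 lies in 17.174–21.967, so I_lo=101, I_hi=150, C_lo=17.174, C_hi=21.967.
(150−101)/(21.967−17.174) × (19.100−17.174) + 101 = 49/4.793 × 1.926 + 101 ≈ 120.69 → 121.
Cairo: 29.781 ∈ [26.524, 35.831] ↔ index [201, 300].
201 + (29.781−26.524)·(300−201)/(35.831−26.524) = 201 + 3.257·99/9.307 ≈ 235.65, so AQI = 236.
AQIs: Shanghai=66, Ulaanbaatar=95, Denver=137, Mumbai=121, Cairo=236. Cairo (236) − Shanghai (66) = 170.

170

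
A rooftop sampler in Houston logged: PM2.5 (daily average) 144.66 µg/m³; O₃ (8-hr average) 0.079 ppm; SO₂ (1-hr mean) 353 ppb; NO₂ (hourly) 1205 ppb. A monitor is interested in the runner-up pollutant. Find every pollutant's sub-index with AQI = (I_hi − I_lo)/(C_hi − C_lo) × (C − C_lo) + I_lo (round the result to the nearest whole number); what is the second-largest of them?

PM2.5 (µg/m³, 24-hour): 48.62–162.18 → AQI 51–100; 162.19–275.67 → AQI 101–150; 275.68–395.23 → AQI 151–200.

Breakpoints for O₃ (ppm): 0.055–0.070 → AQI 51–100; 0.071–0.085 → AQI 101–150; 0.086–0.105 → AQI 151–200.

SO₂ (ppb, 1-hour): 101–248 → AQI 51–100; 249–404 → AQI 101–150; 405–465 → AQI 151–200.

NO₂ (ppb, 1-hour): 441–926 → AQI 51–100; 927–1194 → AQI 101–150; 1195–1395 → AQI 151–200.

PM2.5: row 48.62–162.18 (AQI 51–100). (100−51)·(144.66−48.62)/(162.18−48.62) + 51 = 49·96.04/113.56 + 51 ≈ 92.44 → 92.
O₃: 0.079 ∈ [0.071, 0.085] ↔ index [101, 150].
101 + (0.079−0.071)·(150−101)/(0.085−0.071) = 101 + 0.008·49/0.014 ≈ 129.00, so AQI = 129.
SO₂ 353: bracket 249–404 → index 101–150; slope 49/155, offset 104.
AQI = 101 + 49/155·104 ≈ 133.88 ⇒ 134.
NO₂ 1205: bracket 1195–1395 → index 151–200; slope 49/200, offset 10.
AQI = 151 + 49/200·10 ≈ 153.45 ⇒ 153.
Sub-indices: PM2.5→92, O₃→129, SO₂→134, NO₂→153. Ranked high→low: 153, 134, 129, 92. Second-highest sub-index = 134.

134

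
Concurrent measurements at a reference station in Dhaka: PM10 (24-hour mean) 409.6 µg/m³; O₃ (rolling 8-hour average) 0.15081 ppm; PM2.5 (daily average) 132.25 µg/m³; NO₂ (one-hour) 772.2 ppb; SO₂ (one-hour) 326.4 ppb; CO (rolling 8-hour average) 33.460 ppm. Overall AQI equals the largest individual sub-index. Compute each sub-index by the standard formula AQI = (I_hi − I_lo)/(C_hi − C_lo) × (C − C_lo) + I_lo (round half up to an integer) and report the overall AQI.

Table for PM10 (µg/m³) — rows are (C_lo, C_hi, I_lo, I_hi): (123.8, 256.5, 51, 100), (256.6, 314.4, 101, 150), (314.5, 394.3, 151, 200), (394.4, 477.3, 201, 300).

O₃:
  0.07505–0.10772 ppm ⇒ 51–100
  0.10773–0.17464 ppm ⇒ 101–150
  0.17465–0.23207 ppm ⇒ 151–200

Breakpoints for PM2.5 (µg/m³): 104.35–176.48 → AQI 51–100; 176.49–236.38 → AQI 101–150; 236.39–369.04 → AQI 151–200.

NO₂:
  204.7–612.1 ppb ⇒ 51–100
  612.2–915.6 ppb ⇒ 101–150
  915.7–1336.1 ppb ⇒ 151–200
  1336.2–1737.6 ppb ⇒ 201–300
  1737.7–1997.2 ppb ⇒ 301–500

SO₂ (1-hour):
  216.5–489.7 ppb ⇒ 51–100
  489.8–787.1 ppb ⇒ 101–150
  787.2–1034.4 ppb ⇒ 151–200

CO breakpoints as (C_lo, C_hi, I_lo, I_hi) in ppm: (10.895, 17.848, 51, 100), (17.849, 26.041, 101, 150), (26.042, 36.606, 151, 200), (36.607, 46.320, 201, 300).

PM10: 409.6 ∈ [394.4, 477.3] ↔ index [201, 300].
201 + (409.6−394.4)·(300−201)/(477.3−394.4) = 201 + 15.2·99/82.9 ≈ 219.15, so AQI = 219.
O₃: row 0.10773–0.17464 (AQI 101–150). (150−101)·(0.15081−0.10773)/(0.17464−0.10773) + 101 = 49·0.04308/0.06691 + 101 ≈ 132.55 → 133.
PM2.5 132.25: bracket 104.35–176.48 → index 51–100; slope 49/72.13, offset 27.90.
AQI = 51 + 49/72.13·27.90 ≈ 69.95 ⇒ 70.
NO₂: 772.2 lies in 612.2–915.6, so I_lo=101, I_hi=150, C_lo=612.2, C_hi=915.6.
(150−101)/(915.6−612.2) × (772.2−612.2) + 101 = 49/303.4 × 160.0 + 101 ≈ 126.84 → 127.
SO₂: row 216.5–489.7 (AQI 51–100). (100−51)·(326.4−216.5)/(489.7−216.5) + 51 = 49·109.9/273.2 + 51 ≈ 70.71 → 71.
CO: row 26.042–36.606 (AQI 151–200). (200−151)·(33.460−26.042)/(36.606−26.042) + 151 = 49·7.418/10.564 + 151 ≈ 185.41 → 185.
Sub-indices: PM10→219, O₃→133, PM2.5→70, NO₂→127, SO₂→71, CO→185. Overall AQI = max = 219; dominant pollutant is PM10.

219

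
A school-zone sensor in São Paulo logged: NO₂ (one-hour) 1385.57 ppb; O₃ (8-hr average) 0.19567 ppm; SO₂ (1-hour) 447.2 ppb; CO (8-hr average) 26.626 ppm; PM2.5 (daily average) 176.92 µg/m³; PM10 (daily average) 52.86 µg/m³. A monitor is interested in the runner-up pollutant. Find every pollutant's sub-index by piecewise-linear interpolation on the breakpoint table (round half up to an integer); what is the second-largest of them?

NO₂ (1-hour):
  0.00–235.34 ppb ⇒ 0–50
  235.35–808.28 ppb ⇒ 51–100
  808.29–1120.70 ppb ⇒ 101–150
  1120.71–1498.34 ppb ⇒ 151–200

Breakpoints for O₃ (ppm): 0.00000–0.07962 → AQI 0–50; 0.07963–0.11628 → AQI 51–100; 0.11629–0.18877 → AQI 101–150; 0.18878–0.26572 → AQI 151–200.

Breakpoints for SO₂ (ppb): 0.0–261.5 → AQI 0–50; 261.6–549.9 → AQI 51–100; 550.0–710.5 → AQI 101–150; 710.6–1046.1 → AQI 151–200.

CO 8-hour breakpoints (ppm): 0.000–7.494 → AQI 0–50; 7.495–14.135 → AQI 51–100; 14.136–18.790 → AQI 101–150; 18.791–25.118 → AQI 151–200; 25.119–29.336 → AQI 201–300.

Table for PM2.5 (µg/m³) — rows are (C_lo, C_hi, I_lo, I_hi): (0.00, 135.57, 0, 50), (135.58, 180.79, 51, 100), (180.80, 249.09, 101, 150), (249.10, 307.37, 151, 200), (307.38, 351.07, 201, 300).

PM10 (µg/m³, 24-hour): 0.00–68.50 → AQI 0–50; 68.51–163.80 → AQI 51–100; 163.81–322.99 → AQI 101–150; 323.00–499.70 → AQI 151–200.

185

NO₂: 1385.57 ∈ [1120.71, 1498.34] ↔ index [151, 200].
151 + (1385.57−1120.71)·(200−151)/(1498.34−1120.71) = 151 + 264.86·49/377.63 ≈ 185.37, so AQI = 185.
O₃: row 0.18878–0.26572 (AQI 151–200). (200−151)·(0.19567−0.18878)/(0.26572−0.18878) + 151 = 49·0.00689/0.07694 + 151 ≈ 155.39 → 155.
SO₂ 447.2: bracket 261.6–549.9 → index 51–100; slope 49/288.3, offset 185.6.
AQI = 51 + 49/288.3·185.6 ≈ 82.54 ⇒ 83.
CO: 26.626 lies in 25.119–29.336, so I_lo=201, I_hi=300, C_lo=25.119, C_hi=29.336.
(300−201)/(29.336−25.119) × (26.626−25.119) + 201 = 99/4.217 × 1.507 + 201 ≈ 236.38 → 236.
PM2.5: 176.92 lies in 135.58–180.79, so I_lo=51, I_hi=100, C_lo=135.58, C_hi=180.79.
(100−51)/(180.79−135.58) × (176.92−135.58) + 51 = 49/45.21 × 41.34 + 51 ≈ 95.81 → 96.
PM10: row 0.00–68.50 (AQI 0–50). (50−0)·(52.86−0.00)/(68.50−0.00) + 0 = 50·52.86/68.50 + 0 ≈ 38.58 → 39.
Sub-indices: NO₂→185, O₃→155, SO₂→83, CO→236, PM2.5→96, PM10→39. Ranked high→low: 236, 185, 155, 96, 83, 39. Second-highest sub-index = 185.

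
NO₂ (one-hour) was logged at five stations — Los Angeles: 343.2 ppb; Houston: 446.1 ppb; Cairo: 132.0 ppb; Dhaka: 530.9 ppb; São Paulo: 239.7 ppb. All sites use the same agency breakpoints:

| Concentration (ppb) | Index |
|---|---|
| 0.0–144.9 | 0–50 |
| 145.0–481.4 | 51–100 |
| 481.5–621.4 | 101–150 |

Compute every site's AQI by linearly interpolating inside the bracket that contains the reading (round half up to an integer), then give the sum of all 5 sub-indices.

404

Los Angeles: row 145.0–481.4 (AQI 51–100). (100−51)·(343.2−145.0)/(481.4−145.0) + 51 = 49·198.2/336.4 + 51 ≈ 79.87 → 80.
Houston: row 145.0–481.4 (AQI 51–100). (100−51)·(446.1−145.0)/(481.4−145.0) + 51 = 49·301.1/336.4 + 51 ≈ 94.86 → 95.
Cairo: row 0.0–144.9 (AQI 0–50). (50−0)·(132.0−0.0)/(144.9−0.0) + 0 = 50·132.0/144.9 + 0 ≈ 45.55 → 46.
Dhaka: 530.9 lies in 481.5–621.4, so I_lo=101, I_hi=150, C_lo=481.5, C_hi=621.4.
(150−101)/(621.4−481.5) × (530.9−481.5) + 101 = 49/139.9 × 49.4 + 101 ≈ 118.30 → 118.
São Paulo: 239.7 ∈ [145.0, 481.4] ↔ index [51, 100].
51 + (239.7−145.0)·(100−51)/(481.4−145.0) = 51 + 94.7·49/336.4 ≈ 64.79, so AQI = 65.
AQIs: Los Angeles=80, Houston=95, Cairo=46, Dhaka=118, São Paulo=65. Sum = 80 + 95 + 46 + 118 + 65 = 404.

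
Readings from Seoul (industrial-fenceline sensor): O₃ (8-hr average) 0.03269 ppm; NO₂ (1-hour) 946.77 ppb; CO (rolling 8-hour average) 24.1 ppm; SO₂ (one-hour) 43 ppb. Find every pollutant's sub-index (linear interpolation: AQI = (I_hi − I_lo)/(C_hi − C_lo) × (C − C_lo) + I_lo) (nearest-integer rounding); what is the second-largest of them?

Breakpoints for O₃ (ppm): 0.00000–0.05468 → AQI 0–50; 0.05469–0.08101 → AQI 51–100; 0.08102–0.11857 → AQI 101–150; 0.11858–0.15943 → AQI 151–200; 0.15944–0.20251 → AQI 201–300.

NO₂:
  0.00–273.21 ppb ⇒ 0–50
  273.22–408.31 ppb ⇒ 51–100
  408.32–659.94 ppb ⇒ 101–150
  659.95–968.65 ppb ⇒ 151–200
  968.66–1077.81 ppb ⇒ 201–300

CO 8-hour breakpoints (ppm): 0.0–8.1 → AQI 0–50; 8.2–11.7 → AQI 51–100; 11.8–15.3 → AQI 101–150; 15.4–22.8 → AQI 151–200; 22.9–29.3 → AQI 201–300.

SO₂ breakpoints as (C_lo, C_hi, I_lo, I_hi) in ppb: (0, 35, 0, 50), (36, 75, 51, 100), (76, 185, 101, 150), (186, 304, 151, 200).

O₃: 0.03269 lies in 0.00000–0.05468, so I_lo=0, I_hi=50, C_lo=0.00000, C_hi=0.05468.
(50−0)/(0.05468−0.00000) × (0.03269−0.00000) + 0 = 50/0.05468 × 0.03269 + 0 ≈ 29.89 → 30.
NO₂: 946.77 lies in 659.95–968.65, so I_lo=151, I_hi=200, C_lo=659.95, C_hi=968.65.
(200−151)/(968.65−659.95) × (946.77−659.95) + 151 = 49/308.70 × 286.82 + 151 ≈ 196.53 → 197.
CO: row 22.9–29.3 (AQI 201–300). (300−201)·(24.1−22.9)/(29.3−22.9) + 201 = 99·1.2/6.4 + 201 ≈ 219.56 → 220.
SO₂: row 36–75 (AQI 51–100). (100−51)·(43−36)/(75−36) + 51 = 49·7/39 + 51 ≈ 59.79 → 60.
Sub-indices: O₃→30, NO₂→197, CO→220, SO₂→60. Ranked high→low: 220, 197, 60, 30. Second-highest sub-index = 197.

197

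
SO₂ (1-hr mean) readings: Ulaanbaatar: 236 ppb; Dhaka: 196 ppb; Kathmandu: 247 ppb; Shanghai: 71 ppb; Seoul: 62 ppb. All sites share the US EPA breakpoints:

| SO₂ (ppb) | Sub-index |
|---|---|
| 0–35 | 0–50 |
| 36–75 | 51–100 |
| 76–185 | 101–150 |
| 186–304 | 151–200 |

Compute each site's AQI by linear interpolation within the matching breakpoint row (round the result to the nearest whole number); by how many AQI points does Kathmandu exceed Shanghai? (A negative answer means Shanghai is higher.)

81

Ulaanbaatar: 236 ∈ [186, 304] ↔ index [151, 200].
151 + (236−186)·(200−151)/(304−186) = 151 + 50·49/118 ≈ 171.76, so AQI = 172.
Dhaka: row 186–304 (AQI 151–200). (200−151)·(196−186)/(304−186) + 151 = 49·10/118 + 151 ≈ 155.15 → 155.
Kathmandu: row 186–304 (AQI 151–200). (200−151)·(247−186)/(304−186) + 151 = 49·61/118 + 151 ≈ 176.33 → 176.
Shanghai: 71 ∈ [36, 75] ↔ index [51, 100].
51 + (71−36)·(100−51)/(75−36) = 51 + 35·49/39 ≈ 94.97, so AQI = 95.
Seoul: row 36–75 (AQI 51–100). (100−51)·(62−36)/(75−36) + 51 = 49·26/39 + 51 ≈ 83.67 → 84.
AQIs: Ulaanbaatar=172, Dhaka=155, Kathmandu=176, Shanghai=95, Seoul=84. Kathmandu (176) − Shanghai (95) = 81.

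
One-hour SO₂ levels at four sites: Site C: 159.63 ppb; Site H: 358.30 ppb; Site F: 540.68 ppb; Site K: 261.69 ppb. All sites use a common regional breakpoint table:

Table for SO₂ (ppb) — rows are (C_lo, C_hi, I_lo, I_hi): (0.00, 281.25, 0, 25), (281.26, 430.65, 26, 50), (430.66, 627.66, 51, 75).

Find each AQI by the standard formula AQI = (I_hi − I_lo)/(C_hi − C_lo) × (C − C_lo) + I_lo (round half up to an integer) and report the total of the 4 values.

139

Site C: row 0.00–281.25 (AQI 0–25). (25−0)·(159.63−0.00)/(281.25−0.00) + 0 = 25·159.63/281.25 + 0 ≈ 14.19 → 14.
Site H: 358.30 ∈ [281.26, 430.65] ↔ index [26, 50].
26 + (358.30−281.26)·(50−26)/(430.65−281.26) = 26 + 77.04·24/149.39 ≈ 38.38, so AQI = 38.
Site F: 540.68 lies in 430.66–627.66, so I_lo=51, I_hi=75, C_lo=430.66, C_hi=627.66.
(75−51)/(627.66−430.66) × (540.68−430.66) + 51 = 24/197.00 × 110.02 + 51 ≈ 64.40 → 64.
Site K: row 0.00–281.25 (AQI 0–25). (25−0)·(261.69−0.00)/(281.25−0.00) + 0 = 25·261.69/281.25 + 0 ≈ 23.26 → 23.
AQIs: Site C=14, Site H=38, Site F=64, Site K=23. Sum = 14 + 38 + 64 + 23 = 139.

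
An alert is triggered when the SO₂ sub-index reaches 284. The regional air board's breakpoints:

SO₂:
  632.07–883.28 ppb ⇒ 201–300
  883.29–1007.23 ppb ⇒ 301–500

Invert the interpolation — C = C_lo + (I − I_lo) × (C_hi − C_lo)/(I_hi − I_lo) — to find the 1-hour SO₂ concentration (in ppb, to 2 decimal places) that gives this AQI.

AQI 284 lies in the 201–300 band, which corresponds to 632.07–883.28 ppb.
C = 632.07 + (284−201)×(883.28−632.07)/(300−201) = 632.07 + 83×251.21/99 ≈ 842.6804 ppb → 842.68 ppb to 2 dp.

842.68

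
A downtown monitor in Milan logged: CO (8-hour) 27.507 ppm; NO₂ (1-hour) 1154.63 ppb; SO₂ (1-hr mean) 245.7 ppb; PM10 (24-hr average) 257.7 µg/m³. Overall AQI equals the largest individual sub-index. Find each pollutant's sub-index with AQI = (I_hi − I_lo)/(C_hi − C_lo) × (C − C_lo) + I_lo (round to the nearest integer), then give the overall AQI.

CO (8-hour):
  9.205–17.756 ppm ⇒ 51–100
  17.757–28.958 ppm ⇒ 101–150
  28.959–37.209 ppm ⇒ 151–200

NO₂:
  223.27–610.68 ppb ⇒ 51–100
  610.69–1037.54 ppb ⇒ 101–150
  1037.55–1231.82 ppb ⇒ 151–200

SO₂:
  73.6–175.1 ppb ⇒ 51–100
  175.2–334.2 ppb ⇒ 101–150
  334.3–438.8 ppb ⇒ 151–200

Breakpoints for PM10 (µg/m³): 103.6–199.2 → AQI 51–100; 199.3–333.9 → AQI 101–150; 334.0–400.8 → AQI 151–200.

CO: row 17.757–28.958 (AQI 101–150). (150−101)·(27.507−17.757)/(28.958−17.757) + 101 = 49·9.750/11.201 + 101 ≈ 143.65 → 144.
NO₂ 1154.63: bracket 1037.55–1231.82 → index 151–200; slope 49/194.27, offset 117.08.
AQI = 151 + 49/194.27·117.08 ≈ 180.53 ⇒ 181.
SO₂: row 175.2–334.2 (AQI 101–150). (150−101)·(245.7−175.2)/(334.2−175.2) + 101 = 49·70.5/159.0 + 101 ≈ 122.73 → 123.
PM10: 257.7 lies in 199.3–333.9, so I_lo=101, I_hi=150, C_lo=199.3, C_hi=333.9.
(150−101)/(333.9−199.3) × (257.7−199.3) + 101 = 49/134.6 × 58.4 + 101 ≈ 122.26 → 122.
Sub-indices: CO→144, NO₂→181, SO₂→123, PM10→122. Overall AQI = max = 181; dominant pollutant is NO₂.

181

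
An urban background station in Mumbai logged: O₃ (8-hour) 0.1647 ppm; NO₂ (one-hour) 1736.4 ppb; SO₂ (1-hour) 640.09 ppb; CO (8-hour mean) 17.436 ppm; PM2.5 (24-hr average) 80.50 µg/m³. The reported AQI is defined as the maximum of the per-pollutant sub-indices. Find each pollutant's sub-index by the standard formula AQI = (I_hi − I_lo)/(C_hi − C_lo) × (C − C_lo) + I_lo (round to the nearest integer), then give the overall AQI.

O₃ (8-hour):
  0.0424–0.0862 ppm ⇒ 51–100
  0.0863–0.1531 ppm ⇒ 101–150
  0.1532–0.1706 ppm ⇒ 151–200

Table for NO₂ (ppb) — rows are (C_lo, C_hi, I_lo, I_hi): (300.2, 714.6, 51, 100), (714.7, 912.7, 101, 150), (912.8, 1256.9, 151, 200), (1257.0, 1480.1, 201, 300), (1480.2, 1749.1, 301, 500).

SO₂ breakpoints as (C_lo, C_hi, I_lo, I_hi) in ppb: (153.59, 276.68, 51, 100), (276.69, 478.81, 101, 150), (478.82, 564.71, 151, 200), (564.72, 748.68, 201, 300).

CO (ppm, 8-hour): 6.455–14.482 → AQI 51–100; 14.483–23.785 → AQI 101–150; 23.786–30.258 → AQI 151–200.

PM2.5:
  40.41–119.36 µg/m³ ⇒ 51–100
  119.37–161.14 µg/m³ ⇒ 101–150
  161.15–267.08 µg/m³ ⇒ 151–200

O₃: 0.1647 ∈ [0.1532, 0.1706] ↔ index [151, 200].
151 + (0.1647−0.1532)·(200−151)/(0.1706−0.1532) = 151 + 0.0115·49/0.0174 ≈ 183.39, so AQI = 183.
NO₂: 1736.4 ∈ [1480.2, 1749.1] ↔ index [301, 500].
301 + (1736.4−1480.2)·(500−301)/(1749.1−1480.2) = 301 + 256.2·199/268.9 ≈ 490.60, so AQI = 491.
SO₂: 640.09 ∈ [564.72, 748.68] ↔ index [201, 300].
201 + (640.09−564.72)·(300−201)/(748.68−564.72) = 201 + 75.37·99/183.96 ≈ 241.56, so AQI = 242.
CO: row 14.483–23.785 (AQI 101–150). (150−101)·(17.436−14.483)/(23.785−14.483) + 101 = 49·2.953/9.302 + 101 ≈ 116.56 → 117.
PM2.5: row 40.41–119.36 (AQI 51–100). (100−51)·(80.50−40.41)/(119.36−40.41) + 51 = 49·40.09/78.95 + 51 ≈ 75.88 → 76.
Sub-indices: O₃→183, NO₂→491, SO₂→242, CO→117, PM2.5→76. Overall AQI = max = 491; dominant pollutant is NO₂.
AQI 491: Hazardous.

491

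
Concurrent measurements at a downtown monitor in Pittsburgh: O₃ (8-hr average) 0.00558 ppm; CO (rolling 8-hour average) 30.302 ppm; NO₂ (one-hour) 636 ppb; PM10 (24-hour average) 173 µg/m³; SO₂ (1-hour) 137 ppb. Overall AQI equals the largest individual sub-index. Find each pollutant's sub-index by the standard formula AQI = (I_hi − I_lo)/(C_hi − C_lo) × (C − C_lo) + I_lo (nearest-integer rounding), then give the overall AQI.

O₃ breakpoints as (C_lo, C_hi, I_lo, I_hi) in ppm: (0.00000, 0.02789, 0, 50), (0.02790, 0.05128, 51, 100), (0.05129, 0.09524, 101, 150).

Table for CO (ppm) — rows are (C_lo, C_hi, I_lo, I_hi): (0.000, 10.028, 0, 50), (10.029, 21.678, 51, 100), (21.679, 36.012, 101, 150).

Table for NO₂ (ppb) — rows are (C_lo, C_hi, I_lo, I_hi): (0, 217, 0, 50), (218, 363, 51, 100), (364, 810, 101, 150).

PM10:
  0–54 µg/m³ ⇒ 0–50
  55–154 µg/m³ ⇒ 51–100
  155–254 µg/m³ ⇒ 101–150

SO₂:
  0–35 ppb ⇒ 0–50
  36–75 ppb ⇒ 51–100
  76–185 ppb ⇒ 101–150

131

O₃: 0.00558 lies in 0.00000–0.02789, so I_lo=0, I_hi=50, C_lo=0.00000, C_hi=0.02789.
(50−0)/(0.02789−0.00000) × (0.00558−0.00000) + 0 = 50/0.02789 × 0.00558 + 0 ≈ 10.00 → 10.
CO: 30.302 ∈ [21.679, 36.012] ↔ index [101, 150].
101 + (30.302−21.679)·(150−101)/(36.012−21.679) = 101 + 8.623·49/14.333 ≈ 130.48, so AQI = 130.
NO₂: 636 lies in 364–810, so I_lo=101, I_hi=150, C_lo=364, C_hi=810.
(150−101)/(810−364) × (636−364) + 101 = 49/446 × 272 + 101 ≈ 130.88 → 131.
PM10 173: bracket 155–254 → index 101–150; slope 49/99, offset 18.
AQI = 101 + 49/99·18 ≈ 109.91 ⇒ 110.
SO₂ 137: bracket 76–185 → index 101–150; slope 49/109, offset 61.
AQI = 101 + 49/109·61 ≈ 128.42 ⇒ 128.
Sub-indices: O₃→10, CO→130, NO₂→131, PM10→110, SO₂→128. Overall AQI = max = 131; dominant pollutant is NO₂.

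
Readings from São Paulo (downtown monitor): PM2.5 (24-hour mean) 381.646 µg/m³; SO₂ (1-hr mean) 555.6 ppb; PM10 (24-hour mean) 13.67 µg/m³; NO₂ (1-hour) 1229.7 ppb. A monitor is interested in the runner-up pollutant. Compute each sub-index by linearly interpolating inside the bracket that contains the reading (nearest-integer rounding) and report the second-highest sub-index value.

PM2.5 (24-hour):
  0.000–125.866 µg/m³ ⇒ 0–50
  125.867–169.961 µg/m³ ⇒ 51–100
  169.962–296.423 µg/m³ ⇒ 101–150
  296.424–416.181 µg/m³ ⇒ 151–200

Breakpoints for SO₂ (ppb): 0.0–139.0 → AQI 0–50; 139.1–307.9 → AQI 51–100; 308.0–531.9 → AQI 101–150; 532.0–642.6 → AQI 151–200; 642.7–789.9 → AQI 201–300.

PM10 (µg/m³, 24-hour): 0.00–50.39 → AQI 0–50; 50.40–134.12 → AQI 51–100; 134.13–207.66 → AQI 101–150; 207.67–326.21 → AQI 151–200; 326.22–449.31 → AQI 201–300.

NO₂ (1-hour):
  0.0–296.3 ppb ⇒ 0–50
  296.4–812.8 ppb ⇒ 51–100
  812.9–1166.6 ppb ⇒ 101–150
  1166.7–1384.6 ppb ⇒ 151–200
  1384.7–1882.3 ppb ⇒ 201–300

165

PM2.5: 381.646 lies in 296.424–416.181, so I_lo=151, I_hi=200, C_lo=296.424, C_hi=416.181.
(200−151)/(416.181−296.424) × (381.646−296.424) + 151 = 49/119.757 × 85.222 + 151 ≈ 185.87 → 186.
SO₂ 555.6: bracket 532.0–642.6 → index 151–200; slope 49/110.6, offset 23.6.
AQI = 151 + 49/110.6·23.6 ≈ 161.46 ⇒ 161.
PM10: row 0.00–50.39 (AQI 0–50). (50−0)·(13.67−0.00)/(50.39−0.00) + 0 = 50·13.67/50.39 + 0 ≈ 13.56 → 14.
NO₂: 1229.7 lies in 1166.7–1384.6, so I_lo=151, I_hi=200, C_lo=1166.7, C_hi=1384.6.
(200−151)/(1384.6−1166.7) × (1229.7−1166.7) + 151 = 49/217.9 × 63.0 + 151 ≈ 165.17 → 165.
Sub-indices: PM2.5→186, SO₂→161, PM10→14, NO₂→165. Ranked high→low: 186, 165, 161, 14. Second-highest sub-index = 165.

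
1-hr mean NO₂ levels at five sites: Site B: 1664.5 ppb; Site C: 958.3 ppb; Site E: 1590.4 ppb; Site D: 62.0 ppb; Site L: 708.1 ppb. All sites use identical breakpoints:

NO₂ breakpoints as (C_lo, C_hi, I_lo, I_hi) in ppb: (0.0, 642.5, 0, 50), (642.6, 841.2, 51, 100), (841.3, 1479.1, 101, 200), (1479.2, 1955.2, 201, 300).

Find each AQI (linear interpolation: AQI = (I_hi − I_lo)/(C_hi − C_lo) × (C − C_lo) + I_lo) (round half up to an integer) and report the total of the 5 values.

655

Site B: 1664.5 lies in 1479.2–1955.2, so I_lo=201, I_hi=300, C_lo=1479.2, C_hi=1955.2.
(300−201)/(1955.2−1479.2) × (1664.5−1479.2) + 201 = 99/476.0 × 185.3 + 201 ≈ 239.54 → 240.
Site C 958.3: bracket 841.3–1479.1 → index 101–200; slope 99/637.8, offset 117.0.
AQI = 101 + 99/637.8·117.0 ≈ 119.16 ⇒ 119.
Site E: 1590.4 lies in 1479.2–1955.2, so I_lo=201, I_hi=300, C_lo=1479.2, C_hi=1955.2.
(300−201)/(1955.2−1479.2) × (1590.4−1479.2) + 201 = 99/476.0 × 111.2 + 201 ≈ 224.13 → 224.
Site D: 62.0 lies in 0.0–642.5, so I_lo=0, I_hi=50, C_lo=0.0, C_hi=642.5.
(50−0)/(642.5−0.0) × (62.0−0.0) + 0 = 50/642.5 × 62.0 + 0 ≈ 4.82 → 5.
Site L 708.1: bracket 642.6–841.2 → index 51–100; slope 49/198.6, offset 65.5.
AQI = 51 + 49/198.6·65.5 ≈ 67.16 ⇒ 67.
AQIs: Site B=240, Site C=119, Site E=224, Site D=5, Site L=67. Sum = 240 + 119 + 224 + 5 + 67 = 655.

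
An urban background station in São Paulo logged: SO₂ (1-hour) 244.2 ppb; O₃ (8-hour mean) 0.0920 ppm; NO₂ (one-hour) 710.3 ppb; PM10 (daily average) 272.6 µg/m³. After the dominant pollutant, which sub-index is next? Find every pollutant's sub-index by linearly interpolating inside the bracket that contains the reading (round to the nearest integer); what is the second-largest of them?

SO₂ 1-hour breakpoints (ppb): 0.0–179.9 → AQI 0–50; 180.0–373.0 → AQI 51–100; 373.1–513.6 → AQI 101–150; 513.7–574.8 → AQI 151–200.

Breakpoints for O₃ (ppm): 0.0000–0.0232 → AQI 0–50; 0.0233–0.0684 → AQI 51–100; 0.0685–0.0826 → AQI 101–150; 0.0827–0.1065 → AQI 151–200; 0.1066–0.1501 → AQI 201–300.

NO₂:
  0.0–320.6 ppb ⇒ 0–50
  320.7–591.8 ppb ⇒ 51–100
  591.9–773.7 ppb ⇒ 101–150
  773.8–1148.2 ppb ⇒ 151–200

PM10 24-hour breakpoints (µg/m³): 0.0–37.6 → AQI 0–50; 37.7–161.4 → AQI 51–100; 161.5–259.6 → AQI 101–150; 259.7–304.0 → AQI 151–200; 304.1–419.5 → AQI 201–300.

SO₂: 244.2 lies in 180.0–373.0, so I_lo=51, I_hi=100, C_lo=180.0, C_hi=373.0.
(100−51)/(373.0−180.0) × (244.2−180.0) + 51 = 49/193.0 × 64.2 + 51 ≈ 67.30 → 67.
O₃: row 0.0827–0.1065 (AQI 151–200). (200−151)·(0.0920−0.0827)/(0.1065−0.0827) + 151 = 49·0.0093/0.0238 + 151 ≈ 170.15 → 170.
NO₂: 710.3 ∈ [591.9, 773.7] ↔ index [101, 150].
101 + (710.3−591.9)·(150−101)/(773.7−591.9) = 101 + 118.4·49/181.8 ≈ 132.91, so AQI = 133.
PM10: 272.6 ∈ [259.7, 304.0] ↔ index [151, 200].
151 + (272.6−259.7)·(200−151)/(304.0−259.7) = 151 + 12.9·49/44.3 ≈ 165.27, so AQI = 165.
Sub-indices: SO₂→67, O₃→170, NO₂→133, PM10→165. Ranked high→low: 170, 165, 133, 67. Second-highest sub-index = 165.

165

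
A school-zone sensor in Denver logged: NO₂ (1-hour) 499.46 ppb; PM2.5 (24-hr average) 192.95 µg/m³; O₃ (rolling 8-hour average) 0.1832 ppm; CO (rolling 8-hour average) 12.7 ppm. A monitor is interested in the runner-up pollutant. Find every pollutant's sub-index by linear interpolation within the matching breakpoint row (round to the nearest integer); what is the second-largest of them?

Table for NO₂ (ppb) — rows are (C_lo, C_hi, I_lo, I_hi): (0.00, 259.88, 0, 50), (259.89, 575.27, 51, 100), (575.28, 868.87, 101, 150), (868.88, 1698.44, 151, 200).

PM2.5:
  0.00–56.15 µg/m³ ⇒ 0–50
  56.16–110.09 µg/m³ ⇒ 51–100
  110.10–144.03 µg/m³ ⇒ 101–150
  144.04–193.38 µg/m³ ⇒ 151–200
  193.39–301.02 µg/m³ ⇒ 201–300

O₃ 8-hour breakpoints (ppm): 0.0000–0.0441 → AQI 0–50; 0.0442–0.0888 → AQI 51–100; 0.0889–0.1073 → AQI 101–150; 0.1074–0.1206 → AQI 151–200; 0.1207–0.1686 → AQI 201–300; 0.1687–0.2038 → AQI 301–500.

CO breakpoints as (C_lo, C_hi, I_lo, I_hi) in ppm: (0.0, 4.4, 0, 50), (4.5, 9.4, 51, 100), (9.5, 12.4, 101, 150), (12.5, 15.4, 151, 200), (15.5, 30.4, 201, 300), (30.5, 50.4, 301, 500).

200

NO₂: row 259.89–575.27 (AQI 51–100). (100−51)·(499.46−259.89)/(575.27−259.89) + 51 = 49·239.57/315.38 + 51 ≈ 88.22 → 88.
PM2.5: 192.95 ∈ [144.04, 193.38] ↔ index [151, 200].
151 + (192.95−144.04)·(200−151)/(193.38−144.04) = 151 + 48.91·49/49.34 ≈ 199.57, so AQI = 200.
O₃ 0.1832: bracket 0.1687–0.2038 → index 301–500; slope 199/0.0351, offset 0.0145.
AQI = 301 + 199/0.0351·0.0145 ≈ 383.21 ⇒ 383.
CO: 12.7 lies in 12.5–15.4, so I_lo=151, I_hi=200, C_lo=12.5, C_hi=15.4.
(200−151)/(15.4−12.5) × (12.7−12.5) + 151 = 49/2.9 × 0.2 + 151 ≈ 154.38 → 154.
Sub-indices: NO₂→88, PM2.5→200, O₃→383, CO→154. Ranked high→low: 383, 200, 154, 88. Second-highest sub-index = 200.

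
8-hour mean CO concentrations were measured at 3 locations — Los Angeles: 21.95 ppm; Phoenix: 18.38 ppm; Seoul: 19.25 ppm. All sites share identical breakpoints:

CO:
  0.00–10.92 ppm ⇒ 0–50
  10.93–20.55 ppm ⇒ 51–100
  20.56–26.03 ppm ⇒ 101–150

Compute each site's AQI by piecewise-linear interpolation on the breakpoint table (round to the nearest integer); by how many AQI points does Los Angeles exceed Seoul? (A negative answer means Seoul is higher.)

Los Angeles: row 20.56–26.03 (AQI 101–150). (150−101)·(21.95−20.56)/(26.03−20.56) + 101 = 49·1.39/5.47 + 101 ≈ 113.45 → 113.
Phoenix: row 10.93–20.55 (AQI 51–100). (100−51)·(18.38−10.93)/(20.55−10.93) + 51 = 49·7.45/9.62 + 51 ≈ 88.95 → 89.
Seoul 19.25: bracket 10.93–20.55 → index 51–100; slope 49/9.62, offset 8.32.
AQI = 51 + 49/9.62·8.32 ≈ 93.38 ⇒ 93.
AQIs: Los Angeles=113, Phoenix=89, Seoul=93. Los Angeles (113) − Seoul (93) = 20.

20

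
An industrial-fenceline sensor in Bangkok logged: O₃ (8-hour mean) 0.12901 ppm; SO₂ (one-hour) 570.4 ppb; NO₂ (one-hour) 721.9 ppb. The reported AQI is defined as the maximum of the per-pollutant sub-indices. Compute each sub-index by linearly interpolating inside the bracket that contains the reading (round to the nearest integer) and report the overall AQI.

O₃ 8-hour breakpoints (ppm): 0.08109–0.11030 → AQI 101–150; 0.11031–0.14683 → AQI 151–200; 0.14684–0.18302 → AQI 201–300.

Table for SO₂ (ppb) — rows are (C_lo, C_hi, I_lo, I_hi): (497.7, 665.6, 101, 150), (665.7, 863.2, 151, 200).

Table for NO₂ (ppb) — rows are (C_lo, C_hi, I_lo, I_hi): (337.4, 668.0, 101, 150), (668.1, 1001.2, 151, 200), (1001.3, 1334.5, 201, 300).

O₃: 0.12901 ∈ [0.11031, 0.14683] ↔ index [151, 200].
151 + (0.12901−0.11031)·(200−151)/(0.14683−0.11031) = 151 + 0.01870·49/0.03652 ≈ 176.09, so AQI = 176.
SO₂: row 497.7–665.6 (AQI 101–150). (150−101)·(570.4−497.7)/(665.6−497.7) + 101 = 49·72.7/167.9 + 101 ≈ 122.22 → 122.
NO₂: 721.9 lies in 668.1–1001.2, so I_lo=151, I_hi=200, C_lo=668.1, C_hi=1001.2.
(200−151)/(1001.2−668.1) × (721.9−668.1) + 151 = 49/333.1 × 53.8 + 151 ≈ 158.91 → 159.
Sub-indices: O₃→176, SO₂→122, NO₂→159. Overall AQI = max = 176; dominant pollutant is O₃.

176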